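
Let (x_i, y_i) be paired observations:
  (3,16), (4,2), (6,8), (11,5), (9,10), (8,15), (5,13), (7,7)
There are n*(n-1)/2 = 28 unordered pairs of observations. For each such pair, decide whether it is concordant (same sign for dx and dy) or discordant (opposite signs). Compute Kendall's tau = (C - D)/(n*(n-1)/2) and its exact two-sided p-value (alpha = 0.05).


Step 1: Enumerate the 28 unordered pairs (i,j) with i<j and classify each by sign(x_j-x_i) * sign(y_j-y_i).
  (1,2):dx=+1,dy=-14->D; (1,3):dx=+3,dy=-8->D; (1,4):dx=+8,dy=-11->D; (1,5):dx=+6,dy=-6->D
  (1,6):dx=+5,dy=-1->D; (1,7):dx=+2,dy=-3->D; (1,8):dx=+4,dy=-9->D; (2,3):dx=+2,dy=+6->C
  (2,4):dx=+7,dy=+3->C; (2,5):dx=+5,dy=+8->C; (2,6):dx=+4,dy=+13->C; (2,7):dx=+1,dy=+11->C
  (2,8):dx=+3,dy=+5->C; (3,4):dx=+5,dy=-3->D; (3,5):dx=+3,dy=+2->C; (3,6):dx=+2,dy=+7->C
  (3,7):dx=-1,dy=+5->D; (3,8):dx=+1,dy=-1->D; (4,5):dx=-2,dy=+5->D; (4,6):dx=-3,dy=+10->D
  (4,7):dx=-6,dy=+8->D; (4,8):dx=-4,dy=+2->D; (5,6):dx=-1,dy=+5->D; (5,7):dx=-4,dy=+3->D
  (5,8):dx=-2,dy=-3->C; (6,7):dx=-3,dy=-2->C; (6,8):dx=-1,dy=-8->C; (7,8):dx=+2,dy=-6->D
Step 2: C = 11, D = 17, total pairs = 28.
Step 3: tau = (C - D)/(n(n-1)/2) = (11 - 17)/28 = -0.214286.
Step 4: Exact two-sided p-value (enumerate n! = 40320 permutations of y under H0): p = 0.548413.
Step 5: alpha = 0.05. fail to reject H0.

tau_b = -0.2143 (C=11, D=17), p = 0.548413, fail to reject H0.


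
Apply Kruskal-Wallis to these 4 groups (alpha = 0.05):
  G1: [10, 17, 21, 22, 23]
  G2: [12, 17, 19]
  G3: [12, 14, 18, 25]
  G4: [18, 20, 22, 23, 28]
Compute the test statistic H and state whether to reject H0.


Step 1: Combine all N = 17 observations and assign midranks.
sorted (value, group, rank): (10,G1,1), (12,G2,2.5), (12,G3,2.5), (14,G3,4), (17,G1,5.5), (17,G2,5.5), (18,G3,7.5), (18,G4,7.5), (19,G2,9), (20,G4,10), (21,G1,11), (22,G1,12.5), (22,G4,12.5), (23,G1,14.5), (23,G4,14.5), (25,G3,16), (28,G4,17)
Step 2: Sum ranks within each group.
R_1 = 44.5 (n_1 = 5)
R_2 = 17 (n_2 = 3)
R_3 = 30 (n_3 = 4)
R_4 = 61.5 (n_4 = 5)
Step 3: H = 12/(N(N+1)) * sum(R_i^2/n_i) - 3(N+1)
     = 12/(17*18) * (44.5^2/5 + 17^2/3 + 30^2/4 + 61.5^2/5) - 3*18
     = 0.039216 * 1473.83 - 54
     = 3.797386.
Step 4: Ties present; correction factor C = 1 - 30/(17^3 - 17) = 0.993873. Corrected H = 3.797386 / 0.993873 = 3.820797.
Step 5: Under H0, H ~ chi^2(3); p-value = 0.281476.
Step 6: alpha = 0.05. fail to reject H0.

H = 3.8208, df = 3, p = 0.281476, fail to reject H0.


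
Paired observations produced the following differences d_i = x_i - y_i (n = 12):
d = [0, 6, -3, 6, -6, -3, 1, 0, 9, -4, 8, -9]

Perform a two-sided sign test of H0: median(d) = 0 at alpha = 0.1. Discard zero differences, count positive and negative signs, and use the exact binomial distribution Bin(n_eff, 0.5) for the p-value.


Step 1: Discard zero differences. Original n = 12; n_eff = number of nonzero differences = 10.
Nonzero differences (with sign): +6, -3, +6, -6, -3, +1, +9, -4, +8, -9
Step 2: Count signs: positive = 5, negative = 5.
Step 3: Under H0: P(positive) = 0.5, so the number of positives S ~ Bin(10, 0.5).
Step 4: Two-sided exact p-value = sum of Bin(10,0.5) probabilities at or below the observed probability = 1.000000.
Step 5: alpha = 0.1. fail to reject H0.

n_eff = 10, pos = 5, neg = 5, p = 1.000000, fail to reject H0.


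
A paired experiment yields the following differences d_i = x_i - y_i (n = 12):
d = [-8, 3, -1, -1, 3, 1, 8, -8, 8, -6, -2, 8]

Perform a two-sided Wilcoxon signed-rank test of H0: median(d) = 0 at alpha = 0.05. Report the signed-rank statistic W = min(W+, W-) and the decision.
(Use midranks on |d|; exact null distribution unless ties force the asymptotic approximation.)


Step 1: Drop any zero differences (none here) and take |d_i|.
|d| = [8, 3, 1, 1, 3, 1, 8, 8, 8, 6, 2, 8]
Step 2: Midrank |d_i| (ties get averaged ranks).
ranks: |8|->10, |3|->5.5, |1|->2, |1|->2, |3|->5.5, |1|->2, |8|->10, |8|->10, |8|->10, |6|->7, |2|->4, |8|->10
Step 3: Attach original signs; sum ranks with positive sign and with negative sign.
W+ = 5.5 + 5.5 + 2 + 10 + 10 + 10 = 43
W- = 10 + 2 + 2 + 10 + 7 + 4 = 35
(Check: W+ + W- = 78 should equal n(n+1)/2 = 78.)
Step 4: Test statistic W = min(W+, W-) = 35.
Step 5: Ties in |d|, so use the tie-corrected normal approximation.
        E[W] = n(n+1)/4 = 12*13/4 = 39.
        Tie groups: |d|=1 (t=3), |d|=3 (t=2), |d|=8 (t=5); sum(t^3 - t) = 150.
        Var[W] = n(n+1)(2n+1)/24 - sum(t^3-t)/48 = 3900/24 - 150/48 = 159.375.
        z = (W - E[W]) / sqrt(Var[W]) = (35 - 39) / 12.6244 = -0.3168.
        Two-sided p = 2*Phi(z) = 0.751360.
Step 6: alpha = 0.05. fail to reject H0.

W+ = 43, W- = 35, W = min = 35, p = 0.751360, fail to reject H0.


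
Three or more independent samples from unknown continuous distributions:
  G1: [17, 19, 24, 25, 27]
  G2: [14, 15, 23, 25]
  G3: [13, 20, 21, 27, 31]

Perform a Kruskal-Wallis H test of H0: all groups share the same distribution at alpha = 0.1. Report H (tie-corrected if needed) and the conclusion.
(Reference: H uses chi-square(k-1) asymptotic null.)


Step 1: Combine all N = 14 observations and assign midranks.
sorted (value, group, rank): (13,G3,1), (14,G2,2), (15,G2,3), (17,G1,4), (19,G1,5), (20,G3,6), (21,G3,7), (23,G2,8), (24,G1,9), (25,G1,10.5), (25,G2,10.5), (27,G1,12.5), (27,G3,12.5), (31,G3,14)
Step 2: Sum ranks within each group.
R_1 = 41 (n_1 = 5)
R_2 = 23.5 (n_2 = 4)
R_3 = 40.5 (n_3 = 5)
Step 3: H = 12/(N(N+1)) * sum(R_i^2/n_i) - 3(N+1)
     = 12/(14*15) * (41^2/5 + 23.5^2/4 + 40.5^2/5) - 3*15
     = 0.057143 * 802.312 - 45
     = 0.846429.
Step 4: Ties present; correction factor C = 1 - 12/(14^3 - 14) = 0.995604. Corrected H = 0.846429 / 0.995604 = 0.850166.
Step 5: Under H0, H ~ chi^2(2); p-value = 0.653716.
Step 6: alpha = 0.1. fail to reject H0.

H = 0.8502, df = 2, p = 0.653716, fail to reject H0.


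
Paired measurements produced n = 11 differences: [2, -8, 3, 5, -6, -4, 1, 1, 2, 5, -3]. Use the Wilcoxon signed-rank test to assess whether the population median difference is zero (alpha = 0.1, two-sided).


Step 1: Drop any zero differences (none here) and take |d_i|.
|d| = [2, 8, 3, 5, 6, 4, 1, 1, 2, 5, 3]
Step 2: Midrank |d_i| (ties get averaged ranks).
ranks: |2|->3.5, |8|->11, |3|->5.5, |5|->8.5, |6|->10, |4|->7, |1|->1.5, |1|->1.5, |2|->3.5, |5|->8.5, |3|->5.5
Step 3: Attach original signs; sum ranks with positive sign and with negative sign.
W+ = 3.5 + 5.5 + 8.5 + 1.5 + 1.5 + 3.5 + 8.5 = 32.5
W- = 11 + 10 + 7 + 5.5 = 33.5
(Check: W+ + W- = 66 should equal n(n+1)/2 = 66.)
Step 4: Test statistic W = min(W+, W-) = 32.5.
Step 5: Ties in |d|, so use the tie-corrected normal approximation.
        E[W] = n(n+1)/4 = 11*12/4 = 33.
        Tie groups: |d|=1 (t=2), |d|=2 (t=2), |d|=3 (t=2), |d|=5 (t=2); sum(t^3 - t) = 24.
        Var[W] = n(n+1)(2n+1)/24 - sum(t^3-t)/48 = 3036/24 - 24/48 = 126.
        z = (W - E[W]) / sqrt(Var[W]) = (32.5 - 33) / 11.2250 = -0.0445.
        Two-sided p = 2*Phi(z) = 0.964471.
Step 6: alpha = 0.1. fail to reject H0.

W+ = 32.5, W- = 33.5, W = min = 32.5, p = 0.964471, fail to reject H0.


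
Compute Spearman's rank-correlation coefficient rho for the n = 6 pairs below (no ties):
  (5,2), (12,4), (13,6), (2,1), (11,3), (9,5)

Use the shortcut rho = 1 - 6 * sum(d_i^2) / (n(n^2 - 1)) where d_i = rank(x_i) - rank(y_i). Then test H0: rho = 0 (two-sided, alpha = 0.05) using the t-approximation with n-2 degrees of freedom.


Step 1: Rank x and y separately (midranks; no ties here).
rank(x): 5->2, 12->5, 13->6, 2->1, 11->4, 9->3
rank(y): 2->2, 4->4, 6->6, 1->1, 3->3, 5->5
Step 2: d_i = R_x(i) - R_y(i); compute d_i^2.
  (2-2)^2=0, (5-4)^2=1, (6-6)^2=0, (1-1)^2=0, (4-3)^2=1, (3-5)^2=4
sum(d^2) = 6.
Step 3: rho = 1 - 6*6 / (6*(6^2 - 1)) = 1 - 36/210 = 0.828571.
Step 4: Under H0, t = rho * sqrt((n-2)/(1-rho^2)) = 2.9598 ~ t(4).
Step 5: Two-sided p-value from the t-distribution with 4 df = 0.041563.
Step 6: alpha = 0.05. reject H0.

rho = 0.8286, p = 0.041563, reject H0 at alpha = 0.05.


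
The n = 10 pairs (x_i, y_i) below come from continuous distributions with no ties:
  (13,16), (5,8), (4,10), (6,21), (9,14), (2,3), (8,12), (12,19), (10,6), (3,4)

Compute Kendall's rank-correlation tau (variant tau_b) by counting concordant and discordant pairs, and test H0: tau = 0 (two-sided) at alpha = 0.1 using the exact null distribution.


Step 1: Enumerate the 45 unordered pairs (i,j) with i<j and classify each by sign(x_j-x_i) * sign(y_j-y_i).
  (1,2):dx=-8,dy=-8->C; (1,3):dx=-9,dy=-6->C; (1,4):dx=-7,dy=+5->D; (1,5):dx=-4,dy=-2->C
  (1,6):dx=-11,dy=-13->C; (1,7):dx=-5,dy=-4->C; (1,8):dx=-1,dy=+3->D; (1,9):dx=-3,dy=-10->C
  (1,10):dx=-10,dy=-12->C; (2,3):dx=-1,dy=+2->D; (2,4):dx=+1,dy=+13->C; (2,5):dx=+4,dy=+6->C
  (2,6):dx=-3,dy=-5->C; (2,7):dx=+3,dy=+4->C; (2,8):dx=+7,dy=+11->C; (2,9):dx=+5,dy=-2->D
  (2,10):dx=-2,dy=-4->C; (3,4):dx=+2,dy=+11->C; (3,5):dx=+5,dy=+4->C; (3,6):dx=-2,dy=-7->C
  (3,7):dx=+4,dy=+2->C; (3,8):dx=+8,dy=+9->C; (3,9):dx=+6,dy=-4->D; (3,10):dx=-1,dy=-6->C
  (4,5):dx=+3,dy=-7->D; (4,6):dx=-4,dy=-18->C; (4,7):dx=+2,dy=-9->D; (4,8):dx=+6,dy=-2->D
  (4,9):dx=+4,dy=-15->D; (4,10):dx=-3,dy=-17->C; (5,6):dx=-7,dy=-11->C; (5,7):dx=-1,dy=-2->C
  (5,8):dx=+3,dy=+5->C; (5,9):dx=+1,dy=-8->D; (5,10):dx=-6,dy=-10->C; (6,7):dx=+6,dy=+9->C
  (6,8):dx=+10,dy=+16->C; (6,9):dx=+8,dy=+3->C; (6,10):dx=+1,dy=+1->C; (7,8):dx=+4,dy=+7->C
  (7,9):dx=+2,dy=-6->D; (7,10):dx=-5,dy=-8->C; (8,9):dx=-2,dy=-13->C; (8,10):dx=-9,dy=-15->C
  (9,10):dx=-7,dy=-2->C
Step 2: C = 34, D = 11, total pairs = 45.
Step 3: tau = (C - D)/(n(n-1)/2) = (34 - 11)/45 = 0.511111.
Step 4: Exact two-sided p-value (enumerate n! = 3628800 permutations of y under H0): p = 0.046623.
Step 5: alpha = 0.1. reject H0.

tau_b = 0.5111 (C=34, D=11), p = 0.046623, reject H0.


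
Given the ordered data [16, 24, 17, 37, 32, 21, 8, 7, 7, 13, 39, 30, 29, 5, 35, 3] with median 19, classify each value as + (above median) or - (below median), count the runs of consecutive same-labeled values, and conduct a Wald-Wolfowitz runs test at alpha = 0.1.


Step 1: Compute median = 19; label A = above, B = below.
Labels in order: BABAAABBBBAAABAB  (n_A = 8, n_B = 8)
Step 2: Count runs R = 9.
Step 3: Under H0 (random ordering), E[R] = 2*n_A*n_B/(n_A+n_B) + 1 = 2*8*8/16 + 1 = 9.0000.
        Var[R] = 2*n_A*n_B*(2*n_A*n_B - n_A - n_B) / ((n_A+n_B)^2 * (n_A+n_B-1)) = 14336/3840 = 3.7333.
        SD[R] = 1.9322.
Step 4: R = E[R], so z = 0 with no continuity correction.
Step 5: Two-sided p-value via normal approximation = 2*(1 - Phi(|z|)) = 1.000000.
Step 6: alpha = 0.1. fail to reject H0.

R = 9, z = 0.0000, p = 1.000000, fail to reject H0.


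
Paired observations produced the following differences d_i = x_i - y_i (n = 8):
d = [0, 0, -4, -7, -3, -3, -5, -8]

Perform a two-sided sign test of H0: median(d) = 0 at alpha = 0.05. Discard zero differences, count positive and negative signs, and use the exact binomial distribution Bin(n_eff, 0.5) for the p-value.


Step 1: Discard zero differences. Original n = 8; n_eff = number of nonzero differences = 6.
Nonzero differences (with sign): -4, -7, -3, -3, -5, -8
Step 2: Count signs: positive = 0, negative = 6.
Step 3: Under H0: P(positive) = 0.5, so the number of positives S ~ Bin(6, 0.5).
Step 4: Two-sided exact p-value = sum of Bin(6,0.5) probabilities at or below the observed probability = 0.031250.
Step 5: alpha = 0.05. reject H0.

n_eff = 6, pos = 0, neg = 6, p = 0.031250, reject H0.


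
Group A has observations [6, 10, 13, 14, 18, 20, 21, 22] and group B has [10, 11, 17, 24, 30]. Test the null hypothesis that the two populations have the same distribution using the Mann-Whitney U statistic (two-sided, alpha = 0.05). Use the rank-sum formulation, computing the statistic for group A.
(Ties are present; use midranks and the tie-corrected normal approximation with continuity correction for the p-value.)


Step 1: Combine and sort all 13 observations; assign midranks.
sorted (value, group): (6,X), (10,X), (10,Y), (11,Y), (13,X), (14,X), (17,Y), (18,X), (20,X), (21,X), (22,X), (24,Y), (30,Y)
ranks: 6->1, 10->2.5, 10->2.5, 11->4, 13->5, 14->6, 17->7, 18->8, 20->9, 21->10, 22->11, 24->12, 30->13
Step 2: Rank sum for X: R1 = 1 + 2.5 + 5 + 6 + 8 + 9 + 10 + 11 = 52.5.
Step 3: U_X = R1 - n1(n1+1)/2 = 52.5 - 8*9/2 = 52.5 - 36 = 16.5.
       U_Y = n1*n2 - U_X = 40 - 16.5 = 23.5.
Step 4: Ties are present, so use the tie-corrected normal approximation (with continuity correction) for the p-value.
Step 5: p-value = 0.660111; compare to alpha = 0.05. fail to reject H0.

U_X = 16.5, p = 0.660111, fail to reject H0 at alpha = 0.05.


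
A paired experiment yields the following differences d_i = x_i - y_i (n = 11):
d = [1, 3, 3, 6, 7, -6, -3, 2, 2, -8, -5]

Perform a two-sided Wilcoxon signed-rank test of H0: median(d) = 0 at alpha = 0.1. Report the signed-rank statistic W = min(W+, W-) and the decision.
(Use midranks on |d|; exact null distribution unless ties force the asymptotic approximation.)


Step 1: Drop any zero differences (none here) and take |d_i|.
|d| = [1, 3, 3, 6, 7, 6, 3, 2, 2, 8, 5]
Step 2: Midrank |d_i| (ties get averaged ranks).
ranks: |1|->1, |3|->5, |3|->5, |6|->8.5, |7|->10, |6|->8.5, |3|->5, |2|->2.5, |2|->2.5, |8|->11, |5|->7
Step 3: Attach original signs; sum ranks with positive sign and with negative sign.
W+ = 1 + 5 + 5 + 8.5 + 10 + 2.5 + 2.5 = 34.5
W- = 8.5 + 5 + 11 + 7 = 31.5
(Check: W+ + W- = 66 should equal n(n+1)/2 = 66.)
Step 4: Test statistic W = min(W+, W-) = 31.5.
Step 5: Ties in |d|, so use the tie-corrected normal approximation.
        E[W] = n(n+1)/4 = 11*12/4 = 33.
        Tie groups: |d|=2 (t=2), |d|=3 (t=3), |d|=6 (t=2); sum(t^3 - t) = 36.
        Var[W] = n(n+1)(2n+1)/24 - sum(t^3-t)/48 = 3036/24 - 36/48 = 125.75.
        z = (W - E[W]) / sqrt(Var[W]) = (31.5 - 33) / 11.2138 = -0.1338.
        Two-sided p = 2*Phi(z) = 0.893590.
Step 6: alpha = 0.1. fail to reject H0.

W+ = 34.5, W- = 31.5, W = min = 31.5, p = 0.893590, fail to reject H0.


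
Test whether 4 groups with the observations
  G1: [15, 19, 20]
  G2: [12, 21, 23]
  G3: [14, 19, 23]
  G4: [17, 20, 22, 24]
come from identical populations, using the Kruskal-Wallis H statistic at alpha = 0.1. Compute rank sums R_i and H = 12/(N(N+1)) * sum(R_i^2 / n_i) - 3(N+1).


Step 1: Combine all N = 13 observations and assign midranks.
sorted (value, group, rank): (12,G2,1), (14,G3,2), (15,G1,3), (17,G4,4), (19,G1,5.5), (19,G3,5.5), (20,G1,7.5), (20,G4,7.5), (21,G2,9), (22,G4,10), (23,G2,11.5), (23,G3,11.5), (24,G4,13)
Step 2: Sum ranks within each group.
R_1 = 16 (n_1 = 3)
R_2 = 21.5 (n_2 = 3)
R_3 = 19 (n_3 = 3)
R_4 = 34.5 (n_4 = 4)
Step 3: H = 12/(N(N+1)) * sum(R_i^2/n_i) - 3(N+1)
     = 12/(13*14) * (16^2/3 + 21.5^2/3 + 19^2/3 + 34.5^2/4) - 3*14
     = 0.065934 * 657.312 - 42
     = 1.339286.
Step 4: Ties present; correction factor C = 1 - 18/(13^3 - 13) = 0.991758. Corrected H = 1.339286 / 0.991758 = 1.350416.
Step 5: Under H0, H ~ chi^2(3); p-value = 0.717198.
Step 6: alpha = 0.1. fail to reject H0.

H = 1.3504, df = 3, p = 0.717198, fail to reject H0.


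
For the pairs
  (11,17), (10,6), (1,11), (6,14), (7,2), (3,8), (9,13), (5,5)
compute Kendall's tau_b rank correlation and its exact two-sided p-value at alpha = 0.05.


Step 1: Enumerate the 28 unordered pairs (i,j) with i<j and classify each by sign(x_j-x_i) * sign(y_j-y_i).
  (1,2):dx=-1,dy=-11->C; (1,3):dx=-10,dy=-6->C; (1,4):dx=-5,dy=-3->C; (1,5):dx=-4,dy=-15->C
  (1,6):dx=-8,dy=-9->C; (1,7):dx=-2,dy=-4->C; (1,8):dx=-6,dy=-12->C; (2,3):dx=-9,dy=+5->D
  (2,4):dx=-4,dy=+8->D; (2,5):dx=-3,dy=-4->C; (2,6):dx=-7,dy=+2->D; (2,7):dx=-1,dy=+7->D
  (2,8):dx=-5,dy=-1->C; (3,4):dx=+5,dy=+3->C; (3,5):dx=+6,dy=-9->D; (3,6):dx=+2,dy=-3->D
  (3,7):dx=+8,dy=+2->C; (3,8):dx=+4,dy=-6->D; (4,5):dx=+1,dy=-12->D; (4,6):dx=-3,dy=-6->C
  (4,7):dx=+3,dy=-1->D; (4,8):dx=-1,dy=-9->C; (5,6):dx=-4,dy=+6->D; (5,7):dx=+2,dy=+11->C
  (5,8):dx=-2,dy=+3->D; (6,7):dx=+6,dy=+5->C; (6,8):dx=+2,dy=-3->D; (7,8):dx=-4,dy=-8->C
Step 2: C = 16, D = 12, total pairs = 28.
Step 3: tau = (C - D)/(n(n-1)/2) = (16 - 12)/28 = 0.142857.
Step 4: Exact two-sided p-value (enumerate n! = 40320 permutations of y under H0): p = 0.719544.
Step 5: alpha = 0.05. fail to reject H0.

tau_b = 0.1429 (C=16, D=12), p = 0.719544, fail to reject H0.


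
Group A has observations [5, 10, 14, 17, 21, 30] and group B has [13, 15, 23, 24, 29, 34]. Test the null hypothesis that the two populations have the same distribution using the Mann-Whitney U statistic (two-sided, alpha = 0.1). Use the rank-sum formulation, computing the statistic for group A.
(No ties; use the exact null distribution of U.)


Step 1: Combine and sort all 12 observations; assign midranks.
sorted (value, group): (5,X), (10,X), (13,Y), (14,X), (15,Y), (17,X), (21,X), (23,Y), (24,Y), (29,Y), (30,X), (34,Y)
ranks: 5->1, 10->2, 13->3, 14->4, 15->5, 17->6, 21->7, 23->8, 24->9, 29->10, 30->11, 34->12
Step 2: Rank sum for X: R1 = 1 + 2 + 4 + 6 + 7 + 11 = 31.
Step 3: U_X = R1 - n1(n1+1)/2 = 31 - 6*7/2 = 31 - 21 = 10.
       U_Y = n1*n2 - U_X = 36 - 10 = 26.
Step 4: No ties, so the exact null distribution of U (based on enumerating the C(12,6) = 924 equally likely rank assignments) gives the two-sided p-value.
Step 5: p-value = 0.240260; compare to alpha = 0.1. fail to reject H0.

U_X = 10, p = 0.240260, fail to reject H0 at alpha = 0.1.


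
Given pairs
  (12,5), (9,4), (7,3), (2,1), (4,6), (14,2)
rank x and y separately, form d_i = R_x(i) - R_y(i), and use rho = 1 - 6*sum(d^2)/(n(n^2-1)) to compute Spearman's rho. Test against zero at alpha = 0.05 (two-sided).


Step 1: Rank x and y separately (midranks; no ties here).
rank(x): 12->5, 9->4, 7->3, 2->1, 4->2, 14->6
rank(y): 5->5, 4->4, 3->3, 1->1, 6->6, 2->2
Step 2: d_i = R_x(i) - R_y(i); compute d_i^2.
  (5-5)^2=0, (4-4)^2=0, (3-3)^2=0, (1-1)^2=0, (2-6)^2=16, (6-2)^2=16
sum(d^2) = 32.
Step 3: rho = 1 - 6*32 / (6*(6^2 - 1)) = 1 - 192/210 = 0.085714.
Step 4: Under H0, t = rho * sqrt((n-2)/(1-rho^2)) = 0.1721 ~ t(4).
Step 5: Two-sided p-value from the t-distribution with 4 df = 0.871743.
Step 6: alpha = 0.05. fail to reject H0.

rho = 0.0857, p = 0.871743, fail to reject H0 at alpha = 0.05.


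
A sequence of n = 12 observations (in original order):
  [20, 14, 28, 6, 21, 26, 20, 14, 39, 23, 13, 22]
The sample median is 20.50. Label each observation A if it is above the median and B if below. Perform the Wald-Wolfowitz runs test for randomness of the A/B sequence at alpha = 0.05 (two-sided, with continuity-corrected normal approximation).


Step 1: Compute median = 20.50; label A = above, B = below.
Labels in order: BBABAABBAABA  (n_A = 6, n_B = 6)
Step 2: Count runs R = 8.
Step 3: Under H0 (random ordering), E[R] = 2*n_A*n_B/(n_A+n_B) + 1 = 2*6*6/12 + 1 = 7.0000.
        Var[R] = 2*n_A*n_B*(2*n_A*n_B - n_A - n_B) / ((n_A+n_B)^2 * (n_A+n_B-1)) = 4320/1584 = 2.7273.
        SD[R] = 1.6514.
Step 4: Continuity-corrected z = (R - 0.5 - E[R]) / SD[R] = (8 - 0.5 - 7.0000) / 1.6514 = 0.3028.
Step 5: Two-sided p-value via normal approximation = 2*(1 - Phi(|z|)) = 0.762069.
Step 6: alpha = 0.05. fail to reject H0.

R = 8, z = 0.3028, p = 0.762069, fail to reject H0.


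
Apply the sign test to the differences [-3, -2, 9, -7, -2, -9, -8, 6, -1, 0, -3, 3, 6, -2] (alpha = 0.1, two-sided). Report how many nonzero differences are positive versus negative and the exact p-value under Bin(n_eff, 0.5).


Step 1: Discard zero differences. Original n = 14; n_eff = number of nonzero differences = 13.
Nonzero differences (with sign): -3, -2, +9, -7, -2, -9, -8, +6, -1, -3, +3, +6, -2
Step 2: Count signs: positive = 4, negative = 9.
Step 3: Under H0: P(positive) = 0.5, so the number of positives S ~ Bin(13, 0.5).
Step 4: Two-sided exact p-value = sum of Bin(13,0.5) probabilities at or below the observed probability = 0.266846.
Step 5: alpha = 0.1. fail to reject H0.

n_eff = 13, pos = 4, neg = 9, p = 0.266846, fail to reject H0.


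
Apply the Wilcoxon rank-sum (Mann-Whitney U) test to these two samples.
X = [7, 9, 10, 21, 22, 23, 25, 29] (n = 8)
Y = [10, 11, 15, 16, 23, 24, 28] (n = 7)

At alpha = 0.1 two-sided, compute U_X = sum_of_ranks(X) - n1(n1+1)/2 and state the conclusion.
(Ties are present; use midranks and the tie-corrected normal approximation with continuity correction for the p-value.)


Step 1: Combine and sort all 15 observations; assign midranks.
sorted (value, group): (7,X), (9,X), (10,X), (10,Y), (11,Y), (15,Y), (16,Y), (21,X), (22,X), (23,X), (23,Y), (24,Y), (25,X), (28,Y), (29,X)
ranks: 7->1, 9->2, 10->3.5, 10->3.5, 11->5, 15->6, 16->7, 21->8, 22->9, 23->10.5, 23->10.5, 24->12, 25->13, 28->14, 29->15
Step 2: Rank sum for X: R1 = 1 + 2 + 3.5 + 8 + 9 + 10.5 + 13 + 15 = 62.
Step 3: U_X = R1 - n1(n1+1)/2 = 62 - 8*9/2 = 62 - 36 = 26.
       U_Y = n1*n2 - U_X = 56 - 26 = 30.
Step 4: Ties are present, so use the tie-corrected normal approximation (with continuity correction) for the p-value.
Step 5: p-value = 0.861942; compare to alpha = 0.1. fail to reject H0.

U_X = 26, p = 0.861942, fail to reject H0 at alpha = 0.1.


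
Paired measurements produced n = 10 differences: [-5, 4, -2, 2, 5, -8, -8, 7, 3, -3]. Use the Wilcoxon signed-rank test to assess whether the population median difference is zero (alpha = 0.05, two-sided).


Step 1: Drop any zero differences (none here) and take |d_i|.
|d| = [5, 4, 2, 2, 5, 8, 8, 7, 3, 3]
Step 2: Midrank |d_i| (ties get averaged ranks).
ranks: |5|->6.5, |4|->5, |2|->1.5, |2|->1.5, |5|->6.5, |8|->9.5, |8|->9.5, |7|->8, |3|->3.5, |3|->3.5
Step 3: Attach original signs; sum ranks with positive sign and with negative sign.
W+ = 5 + 1.5 + 6.5 + 8 + 3.5 = 24.5
W- = 6.5 + 1.5 + 9.5 + 9.5 + 3.5 = 30.5
(Check: W+ + W- = 55 should equal n(n+1)/2 = 55.)
Step 4: Test statistic W = min(W+, W-) = 24.5.
Step 5: Ties in |d|, so use the tie-corrected normal approximation.
        E[W] = n(n+1)/4 = 10*11/4 = 27.5.
        Tie groups: |d|=2 (t=2), |d|=3 (t=2), |d|=5 (t=2), |d|=8 (t=2); sum(t^3 - t) = 24.
        Var[W] = n(n+1)(2n+1)/24 - sum(t^3-t)/48 = 2310/24 - 24/48 = 95.75.
        z = (W - E[W]) / sqrt(Var[W]) = (24.5 - 27.5) / 9.7852 = -0.3066.
        Two-sided p = 2*Phi(z) = 0.759159.
Step 6: alpha = 0.05. fail to reject H0.

W+ = 24.5, W- = 30.5, W = min = 24.5, p = 0.759159, fail to reject H0.


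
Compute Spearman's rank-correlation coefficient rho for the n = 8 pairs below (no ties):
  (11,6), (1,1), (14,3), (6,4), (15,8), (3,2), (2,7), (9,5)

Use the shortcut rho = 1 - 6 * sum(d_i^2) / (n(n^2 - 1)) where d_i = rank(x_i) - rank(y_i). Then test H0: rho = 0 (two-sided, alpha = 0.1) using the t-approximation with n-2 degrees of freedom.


Step 1: Rank x and y separately (midranks; no ties here).
rank(x): 11->6, 1->1, 14->7, 6->4, 15->8, 3->3, 2->2, 9->5
rank(y): 6->6, 1->1, 3->3, 4->4, 8->8, 2->2, 7->7, 5->5
Step 2: d_i = R_x(i) - R_y(i); compute d_i^2.
  (6-6)^2=0, (1-1)^2=0, (7-3)^2=16, (4-4)^2=0, (8-8)^2=0, (3-2)^2=1, (2-7)^2=25, (5-5)^2=0
sum(d^2) = 42.
Step 3: rho = 1 - 6*42 / (8*(8^2 - 1)) = 1 - 252/504 = 0.500000.
Step 4: Under H0, t = rho * sqrt((n-2)/(1-rho^2)) = 1.4142 ~ t(6).
Step 5: Two-sided p-value from the t-distribution with 6 df = 0.207031.
Step 6: alpha = 0.1. fail to reject H0.

rho = 0.5000, p = 0.207031, fail to reject H0 at alpha = 0.1.


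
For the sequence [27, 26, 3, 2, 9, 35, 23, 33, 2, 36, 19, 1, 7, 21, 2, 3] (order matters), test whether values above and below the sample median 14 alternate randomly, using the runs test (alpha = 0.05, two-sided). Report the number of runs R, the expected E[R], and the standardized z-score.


Step 1: Compute median = 14; label A = above, B = below.
Labels in order: AABBBAAABAABBABB  (n_A = 8, n_B = 8)
Step 2: Count runs R = 8.
Step 3: Under H0 (random ordering), E[R] = 2*n_A*n_B/(n_A+n_B) + 1 = 2*8*8/16 + 1 = 9.0000.
        Var[R] = 2*n_A*n_B*(2*n_A*n_B - n_A - n_B) / ((n_A+n_B)^2 * (n_A+n_B-1)) = 14336/3840 = 3.7333.
        SD[R] = 1.9322.
Step 4: Continuity-corrected z = (R + 0.5 - E[R]) / SD[R] = (8 + 0.5 - 9.0000) / 1.9322 = -0.2588.
Step 5: Two-sided p-value via normal approximation = 2*(1 - Phi(|z|)) = 0.795809.
Step 6: alpha = 0.05. fail to reject H0.

R = 8, z = -0.2588, p = 0.795809, fail to reject H0.


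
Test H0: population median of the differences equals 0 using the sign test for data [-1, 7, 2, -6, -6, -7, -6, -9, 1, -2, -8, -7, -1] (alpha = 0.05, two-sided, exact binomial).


Step 1: Discard zero differences. Original n = 13; n_eff = number of nonzero differences = 13.
Nonzero differences (with sign): -1, +7, +2, -6, -6, -7, -6, -9, +1, -2, -8, -7, -1
Step 2: Count signs: positive = 3, negative = 10.
Step 3: Under H0: P(positive) = 0.5, so the number of positives S ~ Bin(13, 0.5).
Step 4: Two-sided exact p-value = sum of Bin(13,0.5) probabilities at or below the observed probability = 0.092285.
Step 5: alpha = 0.05. fail to reject H0.

n_eff = 13, pos = 3, neg = 10, p = 0.092285, fail to reject H0.


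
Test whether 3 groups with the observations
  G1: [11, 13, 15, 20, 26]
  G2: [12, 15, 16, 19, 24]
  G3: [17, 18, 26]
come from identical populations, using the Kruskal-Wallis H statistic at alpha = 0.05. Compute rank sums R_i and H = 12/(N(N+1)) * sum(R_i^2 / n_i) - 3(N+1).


Step 1: Combine all N = 13 observations and assign midranks.
sorted (value, group, rank): (11,G1,1), (12,G2,2), (13,G1,3), (15,G1,4.5), (15,G2,4.5), (16,G2,6), (17,G3,7), (18,G3,8), (19,G2,9), (20,G1,10), (24,G2,11), (26,G1,12.5), (26,G3,12.5)
Step 2: Sum ranks within each group.
R_1 = 31 (n_1 = 5)
R_2 = 32.5 (n_2 = 5)
R_3 = 27.5 (n_3 = 3)
Step 3: H = 12/(N(N+1)) * sum(R_i^2/n_i) - 3(N+1)
     = 12/(13*14) * (31^2/5 + 32.5^2/5 + 27.5^2/3) - 3*14
     = 0.065934 * 655.533 - 42
     = 1.221978.
Step 4: Ties present; correction factor C = 1 - 12/(13^3 - 13) = 0.994505. Corrected H = 1.221978 / 0.994505 = 1.228729.
Step 5: Under H0, H ~ chi^2(2); p-value = 0.540985.
Step 6: alpha = 0.05. fail to reject H0.

H = 1.2287, df = 2, p = 0.540985, fail to reject H0.


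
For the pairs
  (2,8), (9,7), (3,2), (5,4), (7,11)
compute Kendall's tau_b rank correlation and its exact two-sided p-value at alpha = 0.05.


Step 1: Enumerate the 10 unordered pairs (i,j) with i<j and classify each by sign(x_j-x_i) * sign(y_j-y_i).
  (1,2):dx=+7,dy=-1->D; (1,3):dx=+1,dy=-6->D; (1,4):dx=+3,dy=-4->D; (1,5):dx=+5,dy=+3->C
  (2,3):dx=-6,dy=-5->C; (2,4):dx=-4,dy=-3->C; (2,5):dx=-2,dy=+4->D; (3,4):dx=+2,dy=+2->C
  (3,5):dx=+4,dy=+9->C; (4,5):dx=+2,dy=+7->C
Step 2: C = 6, D = 4, total pairs = 10.
Step 3: tau = (C - D)/(n(n-1)/2) = (6 - 4)/10 = 0.200000.
Step 4: Exact two-sided p-value (enumerate n! = 120 permutations of y under H0): p = 0.816667.
Step 5: alpha = 0.05. fail to reject H0.

tau_b = 0.2000 (C=6, D=4), p = 0.816667, fail to reject H0.


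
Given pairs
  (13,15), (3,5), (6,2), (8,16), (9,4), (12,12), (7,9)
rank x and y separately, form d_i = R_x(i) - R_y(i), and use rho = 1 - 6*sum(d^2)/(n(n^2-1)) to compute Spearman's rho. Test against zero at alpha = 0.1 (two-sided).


Step 1: Rank x and y separately (midranks; no ties here).
rank(x): 13->7, 3->1, 6->2, 8->4, 9->5, 12->6, 7->3
rank(y): 15->6, 5->3, 2->1, 16->7, 4->2, 12->5, 9->4
Step 2: d_i = R_x(i) - R_y(i); compute d_i^2.
  (7-6)^2=1, (1-3)^2=4, (2-1)^2=1, (4-7)^2=9, (5-2)^2=9, (6-5)^2=1, (3-4)^2=1
sum(d^2) = 26.
Step 3: rho = 1 - 6*26 / (7*(7^2 - 1)) = 1 - 156/336 = 0.535714.
Step 4: Under H0, t = rho * sqrt((n-2)/(1-rho^2)) = 1.4186 ~ t(5).
Step 5: Two-sided p-value from the t-distribution with 5 df = 0.215217.
Step 6: alpha = 0.1. fail to reject H0.

rho = 0.5357, p = 0.215217, fail to reject H0 at alpha = 0.1.


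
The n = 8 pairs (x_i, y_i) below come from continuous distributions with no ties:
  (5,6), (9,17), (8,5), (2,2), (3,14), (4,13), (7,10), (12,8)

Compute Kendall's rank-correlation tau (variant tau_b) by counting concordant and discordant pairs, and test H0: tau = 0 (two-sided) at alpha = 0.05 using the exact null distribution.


Step 1: Enumerate the 28 unordered pairs (i,j) with i<j and classify each by sign(x_j-x_i) * sign(y_j-y_i).
  (1,2):dx=+4,dy=+11->C; (1,3):dx=+3,dy=-1->D; (1,4):dx=-3,dy=-4->C; (1,5):dx=-2,dy=+8->D
  (1,6):dx=-1,dy=+7->D; (1,7):dx=+2,dy=+4->C; (1,8):dx=+7,dy=+2->C; (2,3):dx=-1,dy=-12->C
  (2,4):dx=-7,dy=-15->C; (2,5):dx=-6,dy=-3->C; (2,6):dx=-5,dy=-4->C; (2,7):dx=-2,dy=-7->C
  (2,8):dx=+3,dy=-9->D; (3,4):dx=-6,dy=-3->C; (3,5):dx=-5,dy=+9->D; (3,6):dx=-4,dy=+8->D
  (3,7):dx=-1,dy=+5->D; (3,8):dx=+4,dy=+3->C; (4,5):dx=+1,dy=+12->C; (4,6):dx=+2,dy=+11->C
  (4,7):dx=+5,dy=+8->C; (4,8):dx=+10,dy=+6->C; (5,6):dx=+1,dy=-1->D; (5,7):dx=+4,dy=-4->D
  (5,8):dx=+9,dy=-6->D; (6,7):dx=+3,dy=-3->D; (6,8):dx=+8,dy=-5->D; (7,8):dx=+5,dy=-2->D
Step 2: C = 15, D = 13, total pairs = 28.
Step 3: tau = (C - D)/(n(n-1)/2) = (15 - 13)/28 = 0.071429.
Step 4: Exact two-sided p-value (enumerate n! = 40320 permutations of y under H0): p = 0.904861.
Step 5: alpha = 0.05. fail to reject H0.

tau_b = 0.0714 (C=15, D=13), p = 0.904861, fail to reject H0.


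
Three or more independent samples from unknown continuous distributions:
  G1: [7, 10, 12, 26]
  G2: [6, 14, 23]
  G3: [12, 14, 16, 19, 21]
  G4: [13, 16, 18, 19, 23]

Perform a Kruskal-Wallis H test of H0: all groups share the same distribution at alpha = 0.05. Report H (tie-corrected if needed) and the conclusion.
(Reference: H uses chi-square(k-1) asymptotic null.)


Step 1: Combine all N = 17 observations and assign midranks.
sorted (value, group, rank): (6,G2,1), (7,G1,2), (10,G1,3), (12,G1,4.5), (12,G3,4.5), (13,G4,6), (14,G2,7.5), (14,G3,7.5), (16,G3,9.5), (16,G4,9.5), (18,G4,11), (19,G3,12.5), (19,G4,12.5), (21,G3,14), (23,G2,15.5), (23,G4,15.5), (26,G1,17)
Step 2: Sum ranks within each group.
R_1 = 26.5 (n_1 = 4)
R_2 = 24 (n_2 = 3)
R_3 = 48 (n_3 = 5)
R_4 = 54.5 (n_4 = 5)
Step 3: H = 12/(N(N+1)) * sum(R_i^2/n_i) - 3(N+1)
     = 12/(17*18) * (26.5^2/4 + 24^2/3 + 48^2/5 + 54.5^2/5) - 3*18
     = 0.039216 * 1422.41 - 54
     = 1.780882.
Step 4: Ties present; correction factor C = 1 - 30/(17^3 - 17) = 0.993873. Corrected H = 1.780882 / 0.993873 = 1.791862.
Step 5: Under H0, H ~ chi^2(3); p-value = 0.616707.
Step 6: alpha = 0.05. fail to reject H0.

H = 1.7919, df = 3, p = 0.616707, fail to reject H0.


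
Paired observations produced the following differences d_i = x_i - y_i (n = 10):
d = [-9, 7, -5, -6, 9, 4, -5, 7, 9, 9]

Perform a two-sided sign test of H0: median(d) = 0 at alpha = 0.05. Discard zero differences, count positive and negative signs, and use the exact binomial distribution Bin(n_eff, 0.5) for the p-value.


Step 1: Discard zero differences. Original n = 10; n_eff = number of nonzero differences = 10.
Nonzero differences (with sign): -9, +7, -5, -6, +9, +4, -5, +7, +9, +9
Step 2: Count signs: positive = 6, negative = 4.
Step 3: Under H0: P(positive) = 0.5, so the number of positives S ~ Bin(10, 0.5).
Step 4: Two-sided exact p-value = sum of Bin(10,0.5) probabilities at or below the observed probability = 0.753906.
Step 5: alpha = 0.05. fail to reject H0.

n_eff = 10, pos = 6, neg = 4, p = 0.753906, fail to reject H0.


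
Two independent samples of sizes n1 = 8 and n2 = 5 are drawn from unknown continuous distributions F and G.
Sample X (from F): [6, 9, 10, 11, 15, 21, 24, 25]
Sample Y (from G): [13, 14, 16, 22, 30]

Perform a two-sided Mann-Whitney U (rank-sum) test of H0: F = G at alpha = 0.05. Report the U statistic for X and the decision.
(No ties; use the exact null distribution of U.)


Step 1: Combine and sort all 13 observations; assign midranks.
sorted (value, group): (6,X), (9,X), (10,X), (11,X), (13,Y), (14,Y), (15,X), (16,Y), (21,X), (22,Y), (24,X), (25,X), (30,Y)
ranks: 6->1, 9->2, 10->3, 11->4, 13->5, 14->6, 15->7, 16->8, 21->9, 22->10, 24->11, 25->12, 30->13
Step 2: Rank sum for X: R1 = 1 + 2 + 3 + 4 + 7 + 9 + 11 + 12 = 49.
Step 3: U_X = R1 - n1(n1+1)/2 = 49 - 8*9/2 = 49 - 36 = 13.
       U_Y = n1*n2 - U_X = 40 - 13 = 27.
Step 4: No ties, so the exact null distribution of U (based on enumerating the C(13,8) = 1287 equally likely rank assignments) gives the two-sided p-value.
Step 5: p-value = 0.354312; compare to alpha = 0.05. fail to reject H0.

U_X = 13, p = 0.354312, fail to reject H0 at alpha = 0.05.


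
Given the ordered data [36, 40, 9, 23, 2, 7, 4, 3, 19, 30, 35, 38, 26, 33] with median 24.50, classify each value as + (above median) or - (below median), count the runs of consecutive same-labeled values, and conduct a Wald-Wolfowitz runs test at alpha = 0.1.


Step 1: Compute median = 24.50; label A = above, B = below.
Labels in order: AABBBBBBBAAAAA  (n_A = 7, n_B = 7)
Step 2: Count runs R = 3.
Step 3: Under H0 (random ordering), E[R] = 2*n_A*n_B/(n_A+n_B) + 1 = 2*7*7/14 + 1 = 8.0000.
        Var[R] = 2*n_A*n_B*(2*n_A*n_B - n_A - n_B) / ((n_A+n_B)^2 * (n_A+n_B-1)) = 8232/2548 = 3.2308.
        SD[R] = 1.7974.
Step 4: Continuity-corrected z = (R + 0.5 - E[R]) / SD[R] = (3 + 0.5 - 8.0000) / 1.7974 = -2.5036.
Step 5: Two-sided p-value via normal approximation = 2*(1 - Phi(|z|)) = 0.012295.
Step 6: alpha = 0.1. reject H0.

R = 3, z = -2.5036, p = 0.012295, reject H0.


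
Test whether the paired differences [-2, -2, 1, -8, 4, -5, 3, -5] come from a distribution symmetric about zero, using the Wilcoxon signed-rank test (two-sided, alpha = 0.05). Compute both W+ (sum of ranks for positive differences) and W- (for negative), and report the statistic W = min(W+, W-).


Step 1: Drop any zero differences (none here) and take |d_i|.
|d| = [2, 2, 1, 8, 4, 5, 3, 5]
Step 2: Midrank |d_i| (ties get averaged ranks).
ranks: |2|->2.5, |2|->2.5, |1|->1, |8|->8, |4|->5, |5|->6.5, |3|->4, |5|->6.5
Step 3: Attach original signs; sum ranks with positive sign and with negative sign.
W+ = 1 + 5 + 4 = 10
W- = 2.5 + 2.5 + 8 + 6.5 + 6.5 = 26
(Check: W+ + W- = 36 should equal n(n+1)/2 = 36.)
Step 4: Test statistic W = min(W+, W-) = 10.
Step 5: Ties in |d|, so use the tie-corrected normal approximation.
        E[W] = n(n+1)/4 = 8*9/4 = 18.
        Tie groups: |d|=2 (t=2), |d|=5 (t=2); sum(t^3 - t) = 12.
        Var[W] = n(n+1)(2n+1)/24 - sum(t^3-t)/48 = 1224/24 - 12/48 = 50.75.
        z = (W - E[W]) / sqrt(Var[W]) = (10 - 18) / 7.1239 = -1.1230.
        Two-sided p = 2*Phi(z) = 0.261446.
Step 6: alpha = 0.05. fail to reject H0.

W+ = 10, W- = 26, W = min = 10, p = 0.261446, fail to reject H0.


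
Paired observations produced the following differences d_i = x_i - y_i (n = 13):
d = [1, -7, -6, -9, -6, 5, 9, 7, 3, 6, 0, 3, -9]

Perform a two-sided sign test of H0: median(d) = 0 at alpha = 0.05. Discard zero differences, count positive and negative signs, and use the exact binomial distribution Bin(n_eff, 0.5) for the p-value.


Step 1: Discard zero differences. Original n = 13; n_eff = number of nonzero differences = 12.
Nonzero differences (with sign): +1, -7, -6, -9, -6, +5, +9, +7, +3, +6, +3, -9
Step 2: Count signs: positive = 7, negative = 5.
Step 3: Under H0: P(positive) = 0.5, so the number of positives S ~ Bin(12, 0.5).
Step 4: Two-sided exact p-value = sum of Bin(12,0.5) probabilities at or below the observed probability = 0.774414.
Step 5: alpha = 0.05. fail to reject H0.

n_eff = 12, pos = 7, neg = 5, p = 0.774414, fail to reject H0.


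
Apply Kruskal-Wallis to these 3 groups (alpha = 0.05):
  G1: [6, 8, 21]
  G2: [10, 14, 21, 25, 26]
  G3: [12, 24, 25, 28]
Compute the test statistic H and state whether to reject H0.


Step 1: Combine all N = 12 observations and assign midranks.
sorted (value, group, rank): (6,G1,1), (8,G1,2), (10,G2,3), (12,G3,4), (14,G2,5), (21,G1,6.5), (21,G2,6.5), (24,G3,8), (25,G2,9.5), (25,G3,9.5), (26,G2,11), (28,G3,12)
Step 2: Sum ranks within each group.
R_1 = 9.5 (n_1 = 3)
R_2 = 35 (n_2 = 5)
R_3 = 33.5 (n_3 = 4)
Step 3: H = 12/(N(N+1)) * sum(R_i^2/n_i) - 3(N+1)
     = 12/(12*13) * (9.5^2/3 + 35^2/5 + 33.5^2/4) - 3*13
     = 0.076923 * 555.646 - 39
     = 3.741987.
Step 4: Ties present; correction factor C = 1 - 12/(12^3 - 12) = 0.993007. Corrected H = 3.741987 / 0.993007 = 3.768339.
Step 5: Under H0, H ~ chi^2(2); p-value = 0.151955.
Step 6: alpha = 0.05. fail to reject H0.

H = 3.7683, df = 2, p = 0.151955, fail to reject H0.


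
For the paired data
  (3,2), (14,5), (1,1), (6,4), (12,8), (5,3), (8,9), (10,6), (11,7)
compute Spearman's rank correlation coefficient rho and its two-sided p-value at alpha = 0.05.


Step 1: Rank x and y separately (midranks; no ties here).
rank(x): 3->2, 14->9, 1->1, 6->4, 12->8, 5->3, 8->5, 10->6, 11->7
rank(y): 2->2, 5->5, 1->1, 4->4, 8->8, 3->3, 9->9, 6->6, 7->7
Step 2: d_i = R_x(i) - R_y(i); compute d_i^2.
  (2-2)^2=0, (9-5)^2=16, (1-1)^2=0, (4-4)^2=0, (8-8)^2=0, (3-3)^2=0, (5-9)^2=16, (6-6)^2=0, (7-7)^2=0
sum(d^2) = 32.
Step 3: rho = 1 - 6*32 / (9*(9^2 - 1)) = 1 - 192/720 = 0.733333.
Step 4: Under H0, t = rho * sqrt((n-2)/(1-rho^2)) = 2.8538 ~ t(7).
Step 5: Two-sided p-value from the t-distribution with 7 df = 0.024554.
Step 6: alpha = 0.05. reject H0.

rho = 0.7333, p = 0.024554, reject H0 at alpha = 0.05.


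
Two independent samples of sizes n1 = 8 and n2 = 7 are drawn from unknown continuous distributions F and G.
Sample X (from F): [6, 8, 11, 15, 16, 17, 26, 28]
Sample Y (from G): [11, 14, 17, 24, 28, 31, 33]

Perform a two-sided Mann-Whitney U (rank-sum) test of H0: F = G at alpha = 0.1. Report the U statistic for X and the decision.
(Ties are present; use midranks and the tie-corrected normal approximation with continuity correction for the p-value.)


Step 1: Combine and sort all 15 observations; assign midranks.
sorted (value, group): (6,X), (8,X), (11,X), (11,Y), (14,Y), (15,X), (16,X), (17,X), (17,Y), (24,Y), (26,X), (28,X), (28,Y), (31,Y), (33,Y)
ranks: 6->1, 8->2, 11->3.5, 11->3.5, 14->5, 15->6, 16->7, 17->8.5, 17->8.5, 24->10, 26->11, 28->12.5, 28->12.5, 31->14, 33->15
Step 2: Rank sum for X: R1 = 1 + 2 + 3.5 + 6 + 7 + 8.5 + 11 + 12.5 = 51.5.
Step 3: U_X = R1 - n1(n1+1)/2 = 51.5 - 8*9/2 = 51.5 - 36 = 15.5.
       U_Y = n1*n2 - U_X = 56 - 15.5 = 40.5.
Step 4: Ties are present, so use the tie-corrected normal approximation (with continuity correction) for the p-value.
Step 5: p-value = 0.163782; compare to alpha = 0.1. fail to reject H0.

U_X = 15.5, p = 0.163782, fail to reject H0 at alpha = 0.1.


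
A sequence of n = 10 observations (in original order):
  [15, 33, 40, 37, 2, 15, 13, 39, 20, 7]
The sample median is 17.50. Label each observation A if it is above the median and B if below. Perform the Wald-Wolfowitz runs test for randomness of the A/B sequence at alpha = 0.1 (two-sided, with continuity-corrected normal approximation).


Step 1: Compute median = 17.50; label A = above, B = below.
Labels in order: BAAABBBAAB  (n_A = 5, n_B = 5)
Step 2: Count runs R = 5.
Step 3: Under H0 (random ordering), E[R] = 2*n_A*n_B/(n_A+n_B) + 1 = 2*5*5/10 + 1 = 6.0000.
        Var[R] = 2*n_A*n_B*(2*n_A*n_B - n_A - n_B) / ((n_A+n_B)^2 * (n_A+n_B-1)) = 2000/900 = 2.2222.
        SD[R] = 1.4907.
Step 4: Continuity-corrected z = (R + 0.5 - E[R]) / SD[R] = (5 + 0.5 - 6.0000) / 1.4907 = -0.3354.
Step 5: Two-sided p-value via normal approximation = 2*(1 - Phi(|z|)) = 0.737316.
Step 6: alpha = 0.1. fail to reject H0.

R = 5, z = -0.3354, p = 0.737316, fail to reject H0.


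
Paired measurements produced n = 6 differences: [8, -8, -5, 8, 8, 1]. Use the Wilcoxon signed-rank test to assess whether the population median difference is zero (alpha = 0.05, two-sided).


Step 1: Drop any zero differences (none here) and take |d_i|.
|d| = [8, 8, 5, 8, 8, 1]
Step 2: Midrank |d_i| (ties get averaged ranks).
ranks: |8|->4.5, |8|->4.5, |5|->2, |8|->4.5, |8|->4.5, |1|->1
Step 3: Attach original signs; sum ranks with positive sign and with negative sign.
W+ = 4.5 + 4.5 + 4.5 + 1 = 14.5
W- = 4.5 + 2 = 6.5
(Check: W+ + W- = 21 should equal n(n+1)/2 = 21.)
Step 4: Test statistic W = min(W+, W-) = 6.5.
Step 5: Ties in |d|, so use the tie-corrected normal approximation.
        E[W] = n(n+1)/4 = 6*7/4 = 10.5.
        Tie groups: |d|=8 (t=4); sum(t^3 - t) = 60.
        Var[W] = n(n+1)(2n+1)/24 - sum(t^3-t)/48 = 546/24 - 60/48 = 21.5.
        z = (W - E[W]) / sqrt(Var[W]) = (6.5 - 10.5) / 4.6368 = -0.8627.
        Two-sided p = 2*Phi(z) = 0.388323.
Step 6: alpha = 0.05. fail to reject H0.

W+ = 14.5, W- = 6.5, W = min = 6.5, p = 0.388323, fail to reject H0.


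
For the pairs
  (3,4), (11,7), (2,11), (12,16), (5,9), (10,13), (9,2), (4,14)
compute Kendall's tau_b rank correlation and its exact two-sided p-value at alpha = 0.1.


Step 1: Enumerate the 28 unordered pairs (i,j) with i<j and classify each by sign(x_j-x_i) * sign(y_j-y_i).
  (1,2):dx=+8,dy=+3->C; (1,3):dx=-1,dy=+7->D; (1,4):dx=+9,dy=+12->C; (1,5):dx=+2,dy=+5->C
  (1,6):dx=+7,dy=+9->C; (1,7):dx=+6,dy=-2->D; (1,8):dx=+1,dy=+10->C; (2,3):dx=-9,dy=+4->D
  (2,4):dx=+1,dy=+9->C; (2,5):dx=-6,dy=+2->D; (2,6):dx=-1,dy=+6->D; (2,7):dx=-2,dy=-5->C
  (2,8):dx=-7,dy=+7->D; (3,4):dx=+10,dy=+5->C; (3,5):dx=+3,dy=-2->D; (3,6):dx=+8,dy=+2->C
  (3,7):dx=+7,dy=-9->D; (3,8):dx=+2,dy=+3->C; (4,5):dx=-7,dy=-7->C; (4,6):dx=-2,dy=-3->C
  (4,7):dx=-3,dy=-14->C; (4,8):dx=-8,dy=-2->C; (5,6):dx=+5,dy=+4->C; (5,7):dx=+4,dy=-7->D
  (5,8):dx=-1,dy=+5->D; (6,7):dx=-1,dy=-11->C; (6,8):dx=-6,dy=+1->D; (7,8):dx=-5,dy=+12->D
Step 2: C = 16, D = 12, total pairs = 28.
Step 3: tau = (C - D)/(n(n-1)/2) = (16 - 12)/28 = 0.142857.
Step 4: Exact two-sided p-value (enumerate n! = 40320 permutations of y under H0): p = 0.719544.
Step 5: alpha = 0.1. fail to reject H0.

tau_b = 0.1429 (C=16, D=12), p = 0.719544, fail to reject H0.
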